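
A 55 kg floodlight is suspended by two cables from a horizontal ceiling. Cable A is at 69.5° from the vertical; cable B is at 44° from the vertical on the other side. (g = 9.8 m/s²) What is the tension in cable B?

T_B ≈ 551 N

Angles from the horizontal: cable A is 90° − 69.5° = 20.5°, cable B is 90° − 44° = 46°.
Weight W = 55 × 9.8 = 539 N acts straight down.
Horizontal: T_A cos 20.5° = T_B cos 46°  →  T_A = 0.7416 T_B.
Vertical: T_A sin 20.5° + T_B sin 46° = 539.
Substituting the horizontal relation into the vertical equation gives 0.9791 T_B = 539, so T_B = 550.5 N.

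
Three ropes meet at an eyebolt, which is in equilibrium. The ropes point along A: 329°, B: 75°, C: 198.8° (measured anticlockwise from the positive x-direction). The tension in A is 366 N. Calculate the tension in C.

Resolve: ΣF_x = 366 cos 329° + T_B cos 75° + T_C cos 198.8° = 0.
        ΣF_y = 366 sin 329° + T_B sin 75° + T_C sin 198.8° = 0.
The known terms sum to (313.7, -188.5) N, so 0.2588 T_B − 0.9466 T_C = -313.7 and 0.9659 T_B − 0.3223 T_C = 188.5.
Solving simultaneously: T_B = 336.4 N, T_C = 423.4 N.

T_C ≈ 423 N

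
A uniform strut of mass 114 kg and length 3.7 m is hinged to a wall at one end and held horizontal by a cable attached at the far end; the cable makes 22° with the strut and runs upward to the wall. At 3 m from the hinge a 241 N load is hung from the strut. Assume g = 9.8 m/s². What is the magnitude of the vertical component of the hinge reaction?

|H_y| ≈ 604 N

Take torques about the hinge: T sin 22° · 3.7 = 114×9.8×1.85 + 241×3 = 2789.8 N·m.
So T = 2789.8 / (0.3746 × 3.7) = 2012.8 N.
ΣF_y = 0: H_y = (114×9.8 + 241) − T sin 22° = 1358.2 − 754.01 = 604.19 N.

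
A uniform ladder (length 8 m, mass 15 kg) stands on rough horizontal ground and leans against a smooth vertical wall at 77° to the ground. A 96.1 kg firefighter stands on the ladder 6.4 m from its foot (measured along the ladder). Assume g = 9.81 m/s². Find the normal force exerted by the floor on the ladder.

ΣF_y = 0: N_floor = 15×9.81 + 96.1×9.81 = 1089.9 N.

N_floor ≈ 1090 N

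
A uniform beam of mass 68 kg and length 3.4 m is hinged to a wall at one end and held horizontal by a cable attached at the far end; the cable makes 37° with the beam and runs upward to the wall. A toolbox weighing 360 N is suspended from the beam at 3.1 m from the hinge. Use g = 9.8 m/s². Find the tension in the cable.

Take torques about the hinge: T sin 37° · 3.4 = 68×9.8×1.7 + 360×3.1 = 2248.9 N·m.
So T = 2248.9 / (0.6018 × 3.4) = 1099.1 N.

T ≈ 1100 N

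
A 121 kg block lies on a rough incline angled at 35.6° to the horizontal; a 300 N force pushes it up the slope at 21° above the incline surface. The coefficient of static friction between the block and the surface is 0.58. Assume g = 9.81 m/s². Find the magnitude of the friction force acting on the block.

f ≈ 411 N

Axes along / perpendicular to the incline. W sin 35.6° = 691 N down-slope; W cos 35.6° = 965.2 N into the surface.
Perpendicular: N = W cos 35.6° − P sin 21° = 965.2 − 107.5 = 857.6 N.
Along incline: P cos 21° + f = W sin 35.6° (friction acts up-slope) → f = 691 − 280.1 = 410.9 N.
|f| = 410.9 N ≤ μN = 497.4 N, so the block is indeed static.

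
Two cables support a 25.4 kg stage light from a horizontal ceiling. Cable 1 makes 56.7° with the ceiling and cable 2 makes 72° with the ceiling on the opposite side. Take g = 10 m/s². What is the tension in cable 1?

T_1 ≈ 101 N

Weight W = 25.4 × 10 = 254 N acts straight down.
Horizontal: T_1 cos 56.7° = T_2 cos 72°  →  T_2 = 1.777 T_1.
Vertical: T_1 sin 56.7° + T_2 sin 72° = 254.
Substituting the horizontal relation into the vertical equation gives 2.526 T_1 = 254, so T_1 = 100.6 N.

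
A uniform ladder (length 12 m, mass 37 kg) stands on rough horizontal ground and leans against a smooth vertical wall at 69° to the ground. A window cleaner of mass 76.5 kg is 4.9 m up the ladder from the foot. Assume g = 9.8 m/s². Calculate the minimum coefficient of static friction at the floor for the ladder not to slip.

ΣF_y = 0: N_floor = 37×9.8 + 76.5×9.8 = 1112.3 N.
Torques about the foot: N_wall · 12 sin 69° = 37×9.8×6 cos 69° + 76.5×9.8×4.9 cos 69° → N_wall = 187.11 N.
ΣF_x = 0: f_floor = N_wall = 187.11 N.
μ_min = f_floor / N_floor = 187.11 / 1112.3 = 0.1682.

μ_min ≈ 0.168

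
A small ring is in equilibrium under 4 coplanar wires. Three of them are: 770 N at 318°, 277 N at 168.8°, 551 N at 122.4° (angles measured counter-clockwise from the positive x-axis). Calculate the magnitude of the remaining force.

Sum the known components: ΣF_x = 5.256 N, ΣF_y = 3.797 N.
For equilibrium the remaining force must supply (−ΣF_x, −ΣF_y) = (-5.256, -3.797) N.
Magnitude = √((-5.256)² + (-3.797)²) = 6.484 N; direction = atan2(-3.797, -5.256) = 215.8°.

F ≈ 6.48 N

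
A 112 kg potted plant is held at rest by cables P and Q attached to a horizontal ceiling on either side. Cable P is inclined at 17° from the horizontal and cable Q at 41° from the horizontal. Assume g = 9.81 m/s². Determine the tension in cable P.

Weight W = 112 × 9.81 = 1099 N acts straight down.
Horizontal: T_P cos 17° = T_Q cos 41°  →  T_Q = 1.267 T_P.
Vertical: T_P sin 17° + T_Q sin 41° = 1099.
Substituting the horizontal relation into the vertical equation gives 1.124 T_P = 1099, so T_P = 977.8 N.

T_P ≈ 978 N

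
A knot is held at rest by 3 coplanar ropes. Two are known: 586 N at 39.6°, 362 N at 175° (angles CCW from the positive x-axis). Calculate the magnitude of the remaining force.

Sum the known components: ΣF_x = 90.9 N, ΣF_y = 405.1 N.
For equilibrium the remaining force must supply (−ΣF_x, −ΣF_y) = (-90.9, -405.1) N.
Magnitude = √((-90.9)² + (-405.1)²) = 415.2 N; direction = atan2(-405.1, -90.9) = 257.4°.

F ≈ 415 N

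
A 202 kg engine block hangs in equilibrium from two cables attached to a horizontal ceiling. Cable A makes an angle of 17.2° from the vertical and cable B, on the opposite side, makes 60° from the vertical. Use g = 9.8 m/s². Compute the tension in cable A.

T_A ≈ 1760 N

Angles from the horizontal: cable A is 90° − 17.2° = 72.8°, cable B is 90° − 60° = 30°.
Weight W = 202 × 9.8 = 1980 N acts straight down.
Horizontal: T_A cos 72.8° = T_B cos 30°  →  T_B = 0.3415 T_A.
Vertical: T_A sin 72.8° + T_B sin 30° = 1980.
Substituting the horizontal relation into the vertical equation gives 1.126 T_A = 1980, so T_A = 1758 N.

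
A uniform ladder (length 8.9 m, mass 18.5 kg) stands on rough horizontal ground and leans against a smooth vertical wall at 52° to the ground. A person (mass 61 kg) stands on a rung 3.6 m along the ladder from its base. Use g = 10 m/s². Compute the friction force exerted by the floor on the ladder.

f ≈ 265 N

Torques about the foot: N_wall · 8.9 sin 52° = 18.5×10×4.45 cos 52° + 61×10×3.6 cos 52° → N_wall = 265.04 N.
ΣF_x = 0: f_floor = N_wall = 265.04 N.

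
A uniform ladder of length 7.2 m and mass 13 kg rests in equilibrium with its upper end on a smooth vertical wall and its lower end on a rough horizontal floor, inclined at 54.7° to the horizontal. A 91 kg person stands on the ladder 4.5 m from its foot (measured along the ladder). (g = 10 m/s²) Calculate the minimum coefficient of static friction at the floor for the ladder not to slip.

ΣF_y = 0: N_floor = 13×10 + 91×10 = 1040 N.
Torques about the foot: N_wall · 7.2 sin 54.7° = 13×10×3.6 cos 54.7° + 91×10×4.5 cos 54.7° → N_wall = 448.72 N.
ΣF_x = 0: f_floor = N_wall = 448.72 N.
μ_min = f_floor / N_floor = 448.72 / 1040 = 0.4315.

μ_min ≈ 0.431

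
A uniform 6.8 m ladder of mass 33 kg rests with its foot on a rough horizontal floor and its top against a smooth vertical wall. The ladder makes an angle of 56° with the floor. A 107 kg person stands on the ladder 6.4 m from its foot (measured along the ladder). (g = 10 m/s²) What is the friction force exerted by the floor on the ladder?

Torques about the foot: N_wall · 6.8 sin 56° = 33×10×3.4 cos 56° + 107×10×6.4 cos 56° → N_wall = 790.56 N.
ΣF_x = 0: f_floor = N_wall = 790.56 N.

f ≈ 791 N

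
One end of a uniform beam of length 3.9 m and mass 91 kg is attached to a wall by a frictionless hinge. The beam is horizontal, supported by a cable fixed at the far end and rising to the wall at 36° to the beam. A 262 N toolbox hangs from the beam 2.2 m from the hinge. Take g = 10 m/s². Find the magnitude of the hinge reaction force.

Take torques about the hinge: T sin 36° · 3.9 = 91×10×1.95 + 262×2.2 = 2350.9 N·m.
So T = 2350.9 / (0.5878 × 3.9) = 1025.5 N.
ΣF_x = 0: H_x = T cos 36° = 829.68 N.
ΣF_y = 0: H_y = (91×10 + 262) − T sin 36° = 1172 − 602.79 = 569.21 N.
|H| = √(H_x² + H_y²) = √((829.68)² + (569.21)²) = 1006.2 N.

|H| ≈ 1010 N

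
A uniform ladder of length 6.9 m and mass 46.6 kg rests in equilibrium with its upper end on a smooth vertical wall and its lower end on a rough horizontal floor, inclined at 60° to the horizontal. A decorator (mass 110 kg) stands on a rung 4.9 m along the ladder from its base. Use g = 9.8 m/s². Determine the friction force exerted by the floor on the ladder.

Torques about the foot: N_wall · 6.9 sin 60° = 46.6×9.8×3.45 cos 60° + 110×9.8×4.9 cos 60° → N_wall = 573.81 N.
ΣF_x = 0: f_floor = N_wall = 573.81 N.

f ≈ 574 N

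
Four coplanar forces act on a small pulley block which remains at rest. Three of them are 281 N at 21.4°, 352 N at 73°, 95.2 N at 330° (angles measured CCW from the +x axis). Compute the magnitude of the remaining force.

F ≈ 594 N

Sum the known components: ΣF_x = 447 N, ΣF_y = 391.5 N.
For equilibrium the remaining force must supply (−ΣF_x, −ΣF_y) = (-447, -391.5) N.
Magnitude = √((-447)² + (-391.5)²) = 594.2 N; direction = atan2(-391.5, -447) = 221.2°.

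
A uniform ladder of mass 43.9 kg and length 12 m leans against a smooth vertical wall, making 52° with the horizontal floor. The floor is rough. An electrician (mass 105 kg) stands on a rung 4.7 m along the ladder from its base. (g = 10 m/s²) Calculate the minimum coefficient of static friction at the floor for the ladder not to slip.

μ_min ≈ 0.331

ΣF_y = 0: N_floor = 43.9×10 + 105×10 = 1489 N.
Torques about the foot: N_wall · 12 sin 52° = 43.9×10×6 cos 52° + 105×10×4.7 cos 52° → N_wall = 492.8 N.
ΣF_x = 0: f_floor = N_wall = 492.8 N.
μ_min = f_floor / N_floor = 492.8 / 1489 = 0.331.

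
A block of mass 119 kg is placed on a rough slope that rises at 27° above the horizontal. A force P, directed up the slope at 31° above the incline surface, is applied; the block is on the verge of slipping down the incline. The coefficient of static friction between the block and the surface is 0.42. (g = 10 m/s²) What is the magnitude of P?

P ≈ 148 N

On the verge of sliding down the incline, friction equals μN and acts up the slope.
Perpendicular: N + P sin 31° = W cos 27° = 1060 N.
Along incline: P cos 31° + μN = W sin 27° with W sin 27° = 540.2 N.
Solving the pair for P and N: P = 148.1 N, N = 984 N (and f = μN = 413.3 N).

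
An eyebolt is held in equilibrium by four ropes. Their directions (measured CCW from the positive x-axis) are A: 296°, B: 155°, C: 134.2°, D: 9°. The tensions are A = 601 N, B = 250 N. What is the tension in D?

Resolve: ΣF_x = 601 cos 296° + 250 cos 155° + T_C cos 134.2° + T_D cos 9° = 0.
        ΣF_y = 601 sin 296° + 250 sin 155° + T_C sin 134.2° + T_D sin 9° = 0.
The known terms sum to (36.88, -434.5) N, so -0.6972 T_C + 0.9877 T_D = -36.88 and 0.7169 T_C + 0.1564 T_D = 434.5.
Solving simultaneously: T_C = 532.3 N, T_D = 338.4 N.

T_D ≈ 338 N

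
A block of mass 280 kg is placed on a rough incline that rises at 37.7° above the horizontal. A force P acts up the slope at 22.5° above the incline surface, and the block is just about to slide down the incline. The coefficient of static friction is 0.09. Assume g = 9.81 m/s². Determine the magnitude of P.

On the verge of sliding down the incline, friction equals μN and acts up the slope.
Perpendicular: N + P sin 22.5° = W cos 37.7° = 2173 N.
Along incline: P cos 22.5° + μN = W sin 37.7° with W sin 37.7° = 1680 N.
Solving the pair for P and N: P = 1669 N, N = 1535 N (and f = μN = 138.1 N).

P ≈ 1670 N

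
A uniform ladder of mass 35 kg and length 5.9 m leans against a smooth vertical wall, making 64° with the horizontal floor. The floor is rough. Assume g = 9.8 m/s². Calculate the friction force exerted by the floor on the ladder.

Torques about the foot: N_wall · 5.9 sin 64° = 35×9.8×2.95 cos 64° → N_wall = 83.646 N.
ΣF_x = 0: f_floor = N_wall = 83.646 N.

f ≈ 83.6 N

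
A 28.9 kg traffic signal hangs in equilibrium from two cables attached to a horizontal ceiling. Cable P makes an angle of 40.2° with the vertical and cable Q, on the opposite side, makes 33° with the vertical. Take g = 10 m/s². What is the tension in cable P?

T_P ≈ 164 N

Angles from the horizontal: cable P is 90° − 40.2° = 49.8°, cable Q is 90° − 33° = 57°.
Weight W = 28.9 × 10 = 289 N acts straight down.
Horizontal: T_P cos 49.8° = T_Q cos 57°  →  T_Q = 1.185 T_P.
Vertical: T_P sin 49.8° + T_Q sin 57° = 289.
Substituting the horizontal relation into the vertical equation gives 1.758 T_P = 289, so T_P = 164.4 N.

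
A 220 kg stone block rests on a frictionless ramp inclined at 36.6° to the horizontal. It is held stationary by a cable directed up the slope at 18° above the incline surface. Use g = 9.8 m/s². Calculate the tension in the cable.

T ≈ 1350 N

Take axes along and perpendicular to the incline. Weight components: W sin 36.6° = 1285 N down-slope, W cos 36.6° = 1731 N into the surface.
Along incline: T cos 18° = W sin 36.6° → T = 1352 N.
Perpendicular: N = W cos 36.6° − T sin 18° = 1313 N.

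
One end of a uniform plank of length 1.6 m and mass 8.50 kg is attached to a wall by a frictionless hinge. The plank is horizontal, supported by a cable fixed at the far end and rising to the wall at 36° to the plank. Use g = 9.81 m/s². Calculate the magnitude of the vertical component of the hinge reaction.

|H_y| ≈ 41.7 N

Take torques about the hinge: T sin 36° · 1.6 = 8.50×9.81×0.8 = 66.708 N·m.
So T = 66.708 / (0.5878 × 1.6) = 70.932 N.
ΣF_y = 0: H_y = (8.50×9.81) − T sin 36° = 83.385 − 41.693 = 41.693 N.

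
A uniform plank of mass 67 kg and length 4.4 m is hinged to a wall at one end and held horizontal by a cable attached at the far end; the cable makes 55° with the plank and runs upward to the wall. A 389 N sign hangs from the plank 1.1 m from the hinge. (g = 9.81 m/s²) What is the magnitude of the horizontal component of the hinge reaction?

H_x ≈ 298 N

Take torques about the hinge: T sin 55° · 4.4 = 67×9.81×2.2 + 389×1.1 = 1873.9 N·m.
So T = 1873.9 / (0.8192 × 4.4) = 519.91 N.
ΣF_x = 0: H_x = T cos 55° = 298.21 N.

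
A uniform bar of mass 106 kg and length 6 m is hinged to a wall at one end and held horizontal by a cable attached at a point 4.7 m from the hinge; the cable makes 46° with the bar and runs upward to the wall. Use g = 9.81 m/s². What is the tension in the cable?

T ≈ 923 N

Take torques about the hinge: T sin 46° · 4.7 = 106×9.81×3 = 3119.6 N·m.
So T = 3119.6 / (0.7193 × 4.7) = 922.71 N.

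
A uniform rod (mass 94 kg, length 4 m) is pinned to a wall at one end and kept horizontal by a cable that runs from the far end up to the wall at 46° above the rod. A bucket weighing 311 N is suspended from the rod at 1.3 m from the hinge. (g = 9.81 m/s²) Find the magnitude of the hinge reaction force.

Take torques about the hinge: T sin 46° · 4 = 94×9.81×2 + 311×1.3 = 2248.6 N·m.
So T = 2248.6 / (0.7193 × 4) = 781.47 N.
ΣF_x = 0: H_x = T cos 46° = 542.86 N.
ΣF_y = 0: H_y = (94×9.81 + 311) − T sin 46° = 1233.1 − 562.15 = 671 N.
|H| = √(H_x² + H_y²) = √((542.86)² + (671)²) = 863.09 N.

|H| ≈ 863 N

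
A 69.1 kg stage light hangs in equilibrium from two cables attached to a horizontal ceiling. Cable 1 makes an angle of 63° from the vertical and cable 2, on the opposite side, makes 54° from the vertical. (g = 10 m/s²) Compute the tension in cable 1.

Angles from the horizontal: cable 1 is 90° − 63° = 27°, cable 2 is 90° − 54° = 36°.
Weight W = 69.1 × 10 = 691 N acts straight down.
Horizontal: T_1 cos 27° = T_2 cos 36°  →  T_2 = 1.101 T_1.
Vertical: T_1 sin 27° + T_2 sin 36° = 691.
Substituting the horizontal relation into the vertical equation gives 1.101 T_1 = 691, so T_1 = 627.4 N.

T_1 ≈ 627 N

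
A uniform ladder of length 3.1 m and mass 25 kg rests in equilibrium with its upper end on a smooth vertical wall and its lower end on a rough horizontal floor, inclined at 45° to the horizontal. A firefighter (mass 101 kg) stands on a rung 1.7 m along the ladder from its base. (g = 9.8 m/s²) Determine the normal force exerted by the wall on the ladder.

N_wall ≈ 665 N

Torques about the foot: N_wall · 3.1 sin 45° = 25×9.8×1.55 cos 45° + 101×9.8×1.7 cos 45° → N_wall = 665.29 N.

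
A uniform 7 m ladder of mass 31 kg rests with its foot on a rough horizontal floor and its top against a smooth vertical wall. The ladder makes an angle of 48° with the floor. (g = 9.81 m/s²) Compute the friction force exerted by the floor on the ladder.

Torques about the foot: N_wall · 7 sin 48° = 31×9.81×3.5 cos 48° → N_wall = 136.91 N.
ΣF_x = 0: f_floor = N_wall = 136.91 N.

f ≈ 137 N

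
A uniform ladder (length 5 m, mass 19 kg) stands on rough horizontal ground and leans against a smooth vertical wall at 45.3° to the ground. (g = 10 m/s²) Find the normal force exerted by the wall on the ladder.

Torques about the foot: N_wall · 5 sin 45.3° = 19×10×2.5 cos 45.3° → N_wall = 94.01 N.

N_wall ≈ 94 N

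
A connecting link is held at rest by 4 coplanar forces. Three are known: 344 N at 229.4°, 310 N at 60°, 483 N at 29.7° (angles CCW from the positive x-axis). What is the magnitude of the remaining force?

F ≈ 429 N

Sum the known components: ΣF_x = 350.7 N, ΣF_y = 246.6 N.
For equilibrium the remaining force must supply (−ΣF_x, −ΣF_y) = (-350.7, -246.6) N.
Magnitude = √((-350.7)² + (-246.6)²) = 428.7 N; direction = atan2(-246.6, -350.7) = 215.1°.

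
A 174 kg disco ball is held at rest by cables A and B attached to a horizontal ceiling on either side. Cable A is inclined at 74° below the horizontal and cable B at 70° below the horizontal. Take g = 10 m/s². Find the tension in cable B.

T_B ≈ 816 N

Weight W = 174 × 10 = 1740 N acts straight down.
Horizontal: T_A cos 74° = T_B cos 70°  →  T_A = 1.241 T_B.
Vertical: T_A sin 74° + T_B sin 70° = 1740.
Substituting the horizontal relation into the vertical equation gives 2.132 T_B = 1740, so T_B = 816 N.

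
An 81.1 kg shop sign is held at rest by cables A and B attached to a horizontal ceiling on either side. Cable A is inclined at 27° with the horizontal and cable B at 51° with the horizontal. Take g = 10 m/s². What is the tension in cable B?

T_B ≈ 739 N

Weight W = 81.1 × 10 = 811 N acts straight down.
Horizontal: T_A cos 27° = T_B cos 51°  →  T_A = 0.7063 T_B.
Vertical: T_A sin 27° + T_B sin 51° = 811.
Substituting the horizontal relation into the vertical equation gives 1.098 T_B = 811, so T_B = 738.7 N.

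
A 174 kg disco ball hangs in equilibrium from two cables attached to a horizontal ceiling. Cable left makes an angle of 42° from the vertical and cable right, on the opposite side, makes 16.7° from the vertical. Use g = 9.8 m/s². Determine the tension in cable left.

T_left ≈ 573 N

Angles from the horizontal: cable left is 90° − 42° = 48°, cable right is 90° − 16.7° = 73.3°.
Weight W = 174 × 9.8 = 1705 N acts straight down.
Horizontal: T_left cos 48° = T_right cos 73.3°  →  T_right = 2.329 T_left.
Vertical: T_left sin 48° + T_right sin 73.3° = 1705.
Substituting the horizontal relation into the vertical equation gives 2.973 T_left = 1705, so T_left = 573.5 N.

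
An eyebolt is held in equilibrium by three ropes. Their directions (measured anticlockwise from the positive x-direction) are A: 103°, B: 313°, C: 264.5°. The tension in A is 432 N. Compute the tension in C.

T_C ≈ 288 N

Resolve: ΣF_x = 432 cos 103° + T_B cos 313° + T_C cos 264.5° = 0.
        ΣF_y = 432 sin 103° + T_B sin 313° + T_C sin 264.5° = 0.
The known terms sum to (-97.18, 420.9) N, so 0.6820 T_B − 0.0958 T_C = 97.18 and -0.7314 T_B − 0.9954 T_C = -420.9.
Solving simultaneously: T_B = 183 N, T_C = 288.4 N.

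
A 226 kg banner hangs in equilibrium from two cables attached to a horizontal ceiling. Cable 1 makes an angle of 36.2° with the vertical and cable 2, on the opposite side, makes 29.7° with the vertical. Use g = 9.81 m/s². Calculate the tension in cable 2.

Angles from the horizontal: cable 1 is 90° − 36.2° = 53.8°, cable 2 is 90° − 29.7° = 60.3°.
Weight W = 226 × 9.81 = 2217 N acts straight down.
Horizontal: T_1 cos 53.8° = T_2 cos 60.3°  →  T_1 = 0.8389 T_2.
Vertical: T_1 sin 53.8° + T_2 sin 60.3° = 2217.
Substituting the horizontal relation into the vertical equation gives 1.546 T_2 = 2217, so T_2 = 1434 N.

T_2 ≈ 1430 N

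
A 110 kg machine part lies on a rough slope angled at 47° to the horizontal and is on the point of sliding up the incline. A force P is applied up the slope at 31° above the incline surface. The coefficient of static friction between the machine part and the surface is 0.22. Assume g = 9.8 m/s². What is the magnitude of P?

On the verge of sliding up the incline, friction equals μN and acts down the slope.
Perpendicular: N + P sin 31° = W cos 47° = 735.2 N.
Along incline: P cos 31° = W sin 47° + μN  with W sin 47° = 788.4 N.
Solving the pair for P and N: P = 979 N, N = 230.9 N (and f = μN = 50.81 N).

P ≈ 979 N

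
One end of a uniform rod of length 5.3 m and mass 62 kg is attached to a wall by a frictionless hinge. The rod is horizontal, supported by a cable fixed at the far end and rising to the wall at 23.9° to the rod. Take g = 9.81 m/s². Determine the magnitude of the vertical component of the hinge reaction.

|H_y| ≈ 304 N

Take torques about the hinge: T sin 23.9° · 5.3 = 62×9.81×2.65 = 1611.8 N·m.
So T = 1611.8 / (0.4051 × 5.3) = 750.63 N.
ΣF_y = 0: H_y = (62×9.81) − T sin 23.9° = 608.22 − 304.11 = 304.11 N.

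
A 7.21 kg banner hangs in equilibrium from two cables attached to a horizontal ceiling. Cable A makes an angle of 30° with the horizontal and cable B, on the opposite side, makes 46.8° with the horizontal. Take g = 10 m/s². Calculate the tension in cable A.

Weight W = 7.21 × 10 = 72.1 N acts straight down.
Horizontal: T_A cos 30° = T_B cos 46.8°  →  T_B = 1.265 T_A.
Vertical: T_A sin 30° + T_B sin 46.8° = 72.1.
Substituting the horizontal relation into the vertical equation gives 1.422 T_A = 72.1, so T_A = 50.7 N.

T_A ≈ 50.7 N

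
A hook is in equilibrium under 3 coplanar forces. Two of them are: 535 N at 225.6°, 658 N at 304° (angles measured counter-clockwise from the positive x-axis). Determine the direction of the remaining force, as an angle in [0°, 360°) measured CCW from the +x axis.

θ ≈ 89.6°

Sum the known components: ΣF_x = -6.371 N, ΣF_y = -927.7 N.
For equilibrium the remaining force must supply (−ΣF_x, −ΣF_y) = (6.371, 927.7) N.
Magnitude = √((6.371)² + (927.7)²) = 927.8 N; direction = atan2(927.7, 6.371) = 89.6°.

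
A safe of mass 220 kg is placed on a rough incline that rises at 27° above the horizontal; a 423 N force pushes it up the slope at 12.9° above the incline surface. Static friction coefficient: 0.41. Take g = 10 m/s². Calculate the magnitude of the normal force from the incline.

Axes along / perpendicular to the incline. W sin 27° = 998.8 N down-slope; W cos 27° = 1960 N into the surface.
Perpendicular: N = W cos 27° − P sin 12.9° = 1960 − 94.43 = 1866 N.
Along incline: P cos 12.9° + f = W sin 27° (friction acts up-slope) → f = 998.8 − 412.3 = 586.5 N.
|f| = 586.5 N ≤ μN = 765 N, so the safe is indeed static.

N ≈ 1870 N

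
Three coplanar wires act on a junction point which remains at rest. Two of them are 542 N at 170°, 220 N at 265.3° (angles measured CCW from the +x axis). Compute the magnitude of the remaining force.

Sum the known components: ΣF_x = -551.8 N, ΣF_y = -125.1 N.
For equilibrium the remaining force must supply (−ΣF_x, −ΣF_y) = (551.8, 125.1) N.
Magnitude = √((551.8)² + (125.1)²) = 565.8 N; direction = atan2(125.1, 551.8) = 12.8°.

F ≈ 566 N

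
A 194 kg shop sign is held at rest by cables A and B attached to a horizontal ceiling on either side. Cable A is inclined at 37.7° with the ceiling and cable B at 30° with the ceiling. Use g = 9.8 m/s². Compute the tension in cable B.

Weight W = 194 × 9.8 = 1901 N acts straight down.
Horizontal: T_A cos 37.7° = T_B cos 30°  →  T_A = 1.095 T_B.
Vertical: T_A sin 37.7° + T_B sin 30° = 1901.
Substituting the horizontal relation into the vertical equation gives 1.169 T_B = 1901, so T_B = 1626 N.

T_B ≈ 1630 N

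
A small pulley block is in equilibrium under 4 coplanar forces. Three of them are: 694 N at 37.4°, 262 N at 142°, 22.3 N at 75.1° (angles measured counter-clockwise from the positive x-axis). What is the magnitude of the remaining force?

F ≈ 699 N

Sum the known components: ΣF_x = 350.6 N, ΣF_y = 604.4 N.
For equilibrium the remaining force must supply (−ΣF_x, −ΣF_y) = (-350.6, -604.4) N.
Magnitude = √((-350.6)² + (-604.4)²) = 698.7 N; direction = atan2(-604.4, -350.6) = 239.9°.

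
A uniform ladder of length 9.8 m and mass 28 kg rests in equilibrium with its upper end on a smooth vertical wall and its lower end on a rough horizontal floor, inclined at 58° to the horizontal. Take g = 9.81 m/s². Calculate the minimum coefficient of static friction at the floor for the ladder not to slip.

μ_min ≈ 0.312

ΣF_y = 0: N_floor = 28×9.81 = 274.68 N.
Torques about the foot: N_wall · 9.8 sin 58° = 28×9.81×4.9 cos 58° → N_wall = 85.82 N.
ΣF_x = 0: f_floor = N_wall = 85.82 N.
μ_min = f_floor / N_floor = 85.82 / 274.68 = 0.3124.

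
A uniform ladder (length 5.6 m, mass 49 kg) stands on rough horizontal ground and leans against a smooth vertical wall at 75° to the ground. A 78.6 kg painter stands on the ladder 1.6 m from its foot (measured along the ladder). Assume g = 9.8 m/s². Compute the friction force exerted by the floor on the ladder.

f ≈ 123 N

Torques about the foot: N_wall · 5.6 sin 75° = 49×9.8×2.8 cos 75° + 78.6×9.8×1.6 cos 75° → N_wall = 123.3 N.
ΣF_x = 0: f_floor = N_wall = 123.3 N.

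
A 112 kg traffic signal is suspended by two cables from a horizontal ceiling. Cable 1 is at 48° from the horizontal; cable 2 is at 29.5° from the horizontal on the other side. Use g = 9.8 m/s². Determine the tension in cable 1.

Weight W = 112 × 9.8 = 1098 N acts straight down.
Horizontal: T_1 cos 48° = T_2 cos 29.5°  →  T_2 = 0.7688 T_1.
Vertical: T_1 sin 48° + T_2 sin 29.5° = 1098.
Substituting the horizontal relation into the vertical equation gives 1.122 T_1 = 1098, so T_1 = 978.5 N.

T_1 ≈ 978 N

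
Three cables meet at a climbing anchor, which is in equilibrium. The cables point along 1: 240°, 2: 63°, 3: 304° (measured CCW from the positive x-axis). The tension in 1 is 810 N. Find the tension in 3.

Resolve: ΣF_x = 810 cos 240° + T_2 cos 63° + T_3 cos 304° = 0.
        ΣF_y = 810 sin 240° + T_2 sin 63° + T_3 sin 304° = 0.
The known terms sum to (-405, -701.5) N, so 0.4540 T_2 + 0.5592 T_3 = 405 and 0.8910 T_2 − 0.8290 T_3 = 701.5.
Solving simultaneously: T_2 = 832.4 N, T_3 = 48.47 N.

T_3 ≈ 48.5 N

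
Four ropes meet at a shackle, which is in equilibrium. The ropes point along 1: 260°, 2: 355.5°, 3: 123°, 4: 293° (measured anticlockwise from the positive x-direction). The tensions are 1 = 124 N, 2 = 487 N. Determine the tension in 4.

Resolve: ΣF_x = 124 cos 260° + 487 cos 355.5° + T_3 cos 123° + T_4 cos 293° = 0.
        ΣF_y = 124 sin 260° + 487 sin 355.5° + T_3 sin 123° + T_4 sin 293° = 0.
The known terms sum to (464, -160.3) N, so -0.5446 T_3 + 0.3907 T_4 = -464 and 0.8387 T_3 − 0.9205 T_4 = 160.3.
Solving simultaneously: T_3 = 2099 N, T_4 = 1738 N.

T_4 ≈ 1740 N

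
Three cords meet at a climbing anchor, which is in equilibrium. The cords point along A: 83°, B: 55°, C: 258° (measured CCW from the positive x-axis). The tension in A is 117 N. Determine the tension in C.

T_C ≈ 141 N

Resolve: ΣF_x = 117 cos 83° + T_B cos 55° + T_C cos 258° = 0.
        ΣF_y = 117 sin 83° + T_B sin 55° + T_C sin 258° = 0.
The known terms sum to (14.26, 116.1) N, so 0.5736 T_B − 0.2079 T_C = -14.26 and 0.8192 T_B − 0.9781 T_C = -116.1.
Solving simultaneously: T_B = 26.10 N, T_C = 140.6 N.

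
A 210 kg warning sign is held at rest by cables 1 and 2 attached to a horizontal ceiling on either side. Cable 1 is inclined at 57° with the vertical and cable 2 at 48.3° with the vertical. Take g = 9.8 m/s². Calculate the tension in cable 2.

Angles from the horizontal: cable 1 is 90° − 57° = 33°, cable 2 is 90° − 48.3° = 41.7°.
Weight W = 210 × 9.8 = 2058 N acts straight down.
Horizontal: T_1 cos 33° = T_2 cos 41.7°  →  T_1 = 0.8903 T_2.
Vertical: T_1 sin 33° + T_2 sin 41.7° = 2058.
Substituting the horizontal relation into the vertical equation gives 1.15 T_2 = 2058, so T_2 = 1789 N.

T_2 ≈ 1790 N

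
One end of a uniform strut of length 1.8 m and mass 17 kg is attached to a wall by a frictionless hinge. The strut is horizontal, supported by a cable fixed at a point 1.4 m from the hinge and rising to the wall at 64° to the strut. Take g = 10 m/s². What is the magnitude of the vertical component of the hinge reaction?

|H_y| ≈ 60.7 N

Take torques about the hinge: T sin 64° · 1.4 = 17×10×0.9 = 153 N·m.
So T = 153 / (0.8988 × 1.4) = 121.59 N.
ΣF_y = 0: H_y = (17×10) − T sin 64° = 170 − 109.29 = 60.714 N.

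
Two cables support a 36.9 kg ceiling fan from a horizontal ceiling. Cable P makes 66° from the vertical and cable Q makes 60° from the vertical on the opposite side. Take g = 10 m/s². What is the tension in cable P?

T_P ≈ 395 N

Angles from the horizontal: cable P is 90° − 66° = 24°, cable Q is 90° − 60° = 30°.
Weight W = 36.9 × 10 = 369 N acts straight down.
Horizontal: T_P cos 24° = T_Q cos 30°  →  T_Q = 1.055 T_P.
Vertical: T_P sin 24° + T_Q sin 30° = 369.
Substituting the horizontal relation into the vertical equation gives 0.9342 T_P = 369, so T_P = 395 N.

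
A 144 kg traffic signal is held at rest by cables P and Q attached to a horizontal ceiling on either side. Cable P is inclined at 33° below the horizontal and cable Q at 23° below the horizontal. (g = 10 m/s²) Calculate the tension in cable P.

T_P ≈ 1600 N

Weight W = 144 × 10 = 1440 N acts straight down.
Horizontal: T_P cos 33° = T_Q cos 23°  →  T_Q = 0.9111 T_P.
Vertical: T_P sin 33° + T_Q sin 23° = 1440.
Substituting the horizontal relation into the vertical equation gives 0.9006 T_P = 1440, so T_P = 1599 N.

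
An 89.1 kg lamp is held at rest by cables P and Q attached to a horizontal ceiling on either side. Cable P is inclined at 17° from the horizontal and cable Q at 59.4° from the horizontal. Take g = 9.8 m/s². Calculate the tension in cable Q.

Weight W = 89.1 × 9.8 = 873.2 N acts straight down.
Horizontal: T_P cos 17° = T_Q cos 59.4°  →  T_P = 0.5323 T_Q.
Vertical: T_P sin 17° + T_Q sin 59.4° = 873.2.
Substituting the horizontal relation into the vertical equation gives 1.016 T_Q = 873.2, so T_Q = 859.1 N.

T_Q ≈ 859 N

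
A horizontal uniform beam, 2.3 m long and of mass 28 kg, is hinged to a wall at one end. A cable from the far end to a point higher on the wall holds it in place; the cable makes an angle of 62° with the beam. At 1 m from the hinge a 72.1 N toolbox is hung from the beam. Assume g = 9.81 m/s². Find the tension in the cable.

Take torques about the hinge: T sin 62° · 2.3 = 28×9.81×1.15 + 72.1×1 = 387.98 N·m.
So T = 387.98 / (0.8829 × 2.3) = 191.05 N.

T ≈ 191 N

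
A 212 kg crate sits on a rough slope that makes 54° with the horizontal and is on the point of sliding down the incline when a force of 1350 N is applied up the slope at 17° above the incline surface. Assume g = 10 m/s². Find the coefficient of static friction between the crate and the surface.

μ ≈ 0.498

On the verge of sliding down the incline, friction is at its maximum μN and acts up the slope.
Perpendicular to incline: N = W cos 54° − P sin 17° = 1246 − 394.7 = 851.4 N.
Along incline: P cos 17° + μN = W sin 54° → μ = (W sin 54° − P cos 17°) / N = 0.4981.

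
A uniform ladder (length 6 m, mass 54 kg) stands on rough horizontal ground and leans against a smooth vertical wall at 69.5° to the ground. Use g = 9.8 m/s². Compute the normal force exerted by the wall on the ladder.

N_wall ≈ 98.9 N

Torques about the foot: N_wall · 6 sin 69.5° = 54×9.8×3 cos 69.5° → N_wall = 98.93 N.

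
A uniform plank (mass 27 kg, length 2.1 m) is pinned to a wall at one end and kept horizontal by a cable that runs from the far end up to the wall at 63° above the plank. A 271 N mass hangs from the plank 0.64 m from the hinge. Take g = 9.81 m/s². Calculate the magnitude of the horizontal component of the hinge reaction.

H_x ≈ 110 N

Take torques about the hinge: T sin 63° · 2.1 = 27×9.81×1.05 + 271×0.64 = 451.55 N·m.
So T = 451.55 / (0.8910 × 2.1) = 241.33 N.
ΣF_x = 0: H_x = T cos 63° = 109.56 N.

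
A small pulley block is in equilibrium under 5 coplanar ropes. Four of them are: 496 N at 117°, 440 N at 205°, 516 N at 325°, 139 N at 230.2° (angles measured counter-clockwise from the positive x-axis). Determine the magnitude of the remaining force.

F ≈ 325 N

Sum the known components: ΣF_x = -290.2 N, ΣF_y = -146.8 N.
For equilibrium the remaining force must supply (−ΣF_x, −ΣF_y) = (290.2, 146.8) N.
Magnitude = √((290.2)² + (146.8)²) = 325.2 N; direction = atan2(146.8, 290.2) = 26.8°.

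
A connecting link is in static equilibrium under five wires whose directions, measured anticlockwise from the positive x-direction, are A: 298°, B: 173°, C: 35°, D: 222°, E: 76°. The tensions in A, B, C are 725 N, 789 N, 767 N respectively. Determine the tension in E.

Resolve: ΣF_x = 725 cos 298° + 789 cos 173° + 767 cos 35° + T_D cos 222° + T_E cos 76° = 0.
        ΣF_y = 725 sin 298° + 789 sin 173° + 767 sin 35° + T_D sin 222° + T_E sin 76° = 0.
The known terms sum to (185.5, -104) N, so -0.7431 T_D + 0.2419 T_E = -185.5 and -0.6691 T_D + 0.9703 T_E = 104.
Solving simultaneously: T_D = 367 N, T_E = 360.3 N.

T_E ≈ 360 N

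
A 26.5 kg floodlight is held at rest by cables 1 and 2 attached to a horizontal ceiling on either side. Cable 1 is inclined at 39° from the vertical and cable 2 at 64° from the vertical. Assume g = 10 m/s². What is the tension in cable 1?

Angles from the horizontal: cable 1 is 90° − 39° = 51°, cable 2 is 90° − 64° = 26°.
Weight W = 26.5 × 10 = 265 N acts straight down.
Horizontal: T_1 cos 51° = T_2 cos 26°  →  T_2 = 0.7002 T_1.
Vertical: T_1 sin 51° + T_2 sin 26° = 265.
Substituting the horizontal relation into the vertical equation gives 1.084 T_1 = 265, so T_1 = 244.4 N.

T_1 ≈ 244 N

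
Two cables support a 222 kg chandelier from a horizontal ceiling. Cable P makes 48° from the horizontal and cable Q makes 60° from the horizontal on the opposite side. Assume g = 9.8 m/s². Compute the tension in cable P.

Weight W = 222 × 9.8 = 2176 N acts straight down.
Horizontal: T_P cos 48° = T_Q cos 60°  →  T_Q = 1.338 T_P.
Vertical: T_P sin 48° + T_Q sin 60° = 2176.
Substituting the horizontal relation into the vertical equation gives 1.902 T_P = 2176, so T_P = 1144 N.

T_P ≈ 1140 N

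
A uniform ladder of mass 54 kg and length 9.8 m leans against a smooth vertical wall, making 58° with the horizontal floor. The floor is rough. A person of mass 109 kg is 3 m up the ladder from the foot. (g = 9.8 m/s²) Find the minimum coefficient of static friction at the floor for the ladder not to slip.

ΣF_y = 0: N_floor = 54×9.8 + 109×9.8 = 1597.4 N.
Torques about the foot: N_wall · 9.8 sin 58° = 54×9.8×4.9 cos 58° + 109×9.8×3 cos 58° → N_wall = 369.67 N.
ΣF_x = 0: f_floor = N_wall = 369.67 N.
μ_min = f_floor / N_floor = 369.67 / 1597.4 = 0.2314.

μ_min ≈ 0.231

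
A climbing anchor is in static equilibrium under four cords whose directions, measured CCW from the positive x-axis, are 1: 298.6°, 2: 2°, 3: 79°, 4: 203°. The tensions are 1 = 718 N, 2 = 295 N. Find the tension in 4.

Resolve: ΣF_x = 718 cos 298.6° + 295 cos 2° + T_3 cos 79° + T_4 cos 203° = 0.
        ΣF_y = 718 sin 298.6° + 295 sin 2° + T_3 sin 79° + T_4 sin 203° = 0.
The known terms sum to (638.5, -620.1) N, so 0.1908 T_3 − 0.9205 T_4 = -638.5 and 0.9816 T_3 − 0.3907 T_4 = 620.1.
Solving simultaneously: T_3 = 989.5 N, T_4 = 898.8 N.

T_4 ≈ 899 N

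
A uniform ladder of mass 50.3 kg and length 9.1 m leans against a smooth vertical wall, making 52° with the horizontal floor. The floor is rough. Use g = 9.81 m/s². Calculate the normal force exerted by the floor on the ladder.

N_floor ≈ 493 N

ΣF_y = 0: N_floor = 50.3×9.81 = 493.44 N.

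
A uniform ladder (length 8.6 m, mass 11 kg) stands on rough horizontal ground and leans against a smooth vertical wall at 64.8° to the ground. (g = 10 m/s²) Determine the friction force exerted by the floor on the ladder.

Torques about the foot: N_wall · 8.6 sin 64.8° = 11×10×4.3 cos 64.8° → N_wall = 25.881 N.
ΣF_x = 0: f_floor = N_wall = 25.881 N.

f ≈ 25.9 N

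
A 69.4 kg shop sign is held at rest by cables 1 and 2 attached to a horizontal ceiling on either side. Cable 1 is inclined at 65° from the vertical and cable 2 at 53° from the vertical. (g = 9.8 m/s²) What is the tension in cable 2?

T_2 ≈ 698 N

Angles from the horizontal: cable 1 is 90° − 65° = 25°, cable 2 is 90° − 53° = 37°.
Weight W = 69.4 × 9.8 = 680.1 N acts straight down.
Horizontal: T_1 cos 25° = T_2 cos 37°  →  T_1 = 0.8812 T_2.
Vertical: T_1 sin 25° + T_2 sin 37° = 680.1.
Substituting the horizontal relation into the vertical equation gives 0.9742 T_2 = 680.1, so T_2 = 698.1 N.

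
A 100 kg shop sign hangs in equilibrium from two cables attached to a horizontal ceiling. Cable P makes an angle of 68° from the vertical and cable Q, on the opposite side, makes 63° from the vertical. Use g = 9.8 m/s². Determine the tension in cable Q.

T_Q ≈ 1200 N

Angles from the horizontal: cable P is 90° − 68° = 22°, cable Q is 90° − 63° = 27°.
Weight W = 100 × 9.8 = 980 N acts straight down.
Horizontal: T_P cos 22° = T_Q cos 27°  →  T_P = 0.961 T_Q.
Vertical: T_P sin 22° + T_Q sin 27° = 980.
Substituting the horizontal relation into the vertical equation gives 0.814 T_Q = 980, so T_Q = 1204 N.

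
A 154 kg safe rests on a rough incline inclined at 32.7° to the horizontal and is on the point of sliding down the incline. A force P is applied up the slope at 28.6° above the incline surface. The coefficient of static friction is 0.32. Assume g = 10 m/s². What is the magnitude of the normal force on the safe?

N ≈ 1020 N

On the verge of sliding down the incline, friction equals μN and acts up the slope.
Perpendicular: N + P sin 28.6° = W cos 32.7° = 1296 N.
Along incline: P cos 28.6° + μN = W sin 32.7° with W sin 32.7° = 832 N.
Solving the pair for P and N: P = 575.7 N, N = 1020 N (and f = μN = 326.5 N).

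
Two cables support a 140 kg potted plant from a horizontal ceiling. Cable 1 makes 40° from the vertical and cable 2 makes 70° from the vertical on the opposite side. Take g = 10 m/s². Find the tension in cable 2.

T_2 ≈ 958 N

Angles from the horizontal: cable 1 is 90° − 40° = 50°, cable 2 is 90° − 70° = 20°.
Weight W = 140 × 10 = 1400 N acts straight down.
Horizontal: T_1 cos 50° = T_2 cos 20°  →  T_1 = 1.462 T_2.
Vertical: T_1 sin 50° + T_2 sin 20° = 1400.
Substituting the horizontal relation into the vertical equation gives 1.462 T_2 = 1400, so T_2 = 957.7 N.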